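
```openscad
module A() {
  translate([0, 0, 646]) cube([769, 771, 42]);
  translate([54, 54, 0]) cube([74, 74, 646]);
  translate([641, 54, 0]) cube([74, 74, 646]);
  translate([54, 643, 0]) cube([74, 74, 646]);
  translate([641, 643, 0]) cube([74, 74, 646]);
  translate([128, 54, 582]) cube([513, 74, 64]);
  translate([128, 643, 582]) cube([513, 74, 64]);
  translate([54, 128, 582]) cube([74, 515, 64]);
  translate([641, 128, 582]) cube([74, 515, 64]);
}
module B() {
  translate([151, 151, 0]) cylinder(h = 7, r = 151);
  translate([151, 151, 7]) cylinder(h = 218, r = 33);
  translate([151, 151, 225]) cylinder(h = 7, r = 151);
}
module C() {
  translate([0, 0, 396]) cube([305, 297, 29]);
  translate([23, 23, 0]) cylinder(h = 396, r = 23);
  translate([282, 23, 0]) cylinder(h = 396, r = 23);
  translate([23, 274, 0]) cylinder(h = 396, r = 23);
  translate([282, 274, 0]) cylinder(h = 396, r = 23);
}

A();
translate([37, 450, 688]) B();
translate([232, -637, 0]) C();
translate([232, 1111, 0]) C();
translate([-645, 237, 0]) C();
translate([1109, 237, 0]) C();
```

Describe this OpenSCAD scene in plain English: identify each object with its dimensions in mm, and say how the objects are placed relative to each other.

A is a table: top 769 mm (x) × 771 mm (y), 42 mm thick, upper face at z = 688 mm, on four 74×74 mm square legs, each inset 54 mm from the nearest pair of top edges, running from z = 0 to the bottom of the top. Four apron rails, 74 mm thick and 64 mm tall, run between adjacent legs with their top edges flush with the underside of the top and their outer faces flush with the legs' outer faces.

B is a spool: two coaxial disc flanges of radius 151 mm and thickness 7 mm, joined by a core cylinder of radius 33 mm and height 218 mm. The lower flange rests on z = 0 and the three cylinders share a vertical axis.

C is a simple wooden stool: a rectangular seat 305 mm (x) by 297 mm (y), 29 mm thick, top face at z = 425 mm, on four round legs, each 46 mm in diameter. The legs rest on z = 0, each leg's axis is inset half a diameter from the nearest pair of seat edges (so the leg's bounding box is flush with the corner).

The spool is on top of the table. Four stools sit around the table at the −y, +y, −x, +x sides.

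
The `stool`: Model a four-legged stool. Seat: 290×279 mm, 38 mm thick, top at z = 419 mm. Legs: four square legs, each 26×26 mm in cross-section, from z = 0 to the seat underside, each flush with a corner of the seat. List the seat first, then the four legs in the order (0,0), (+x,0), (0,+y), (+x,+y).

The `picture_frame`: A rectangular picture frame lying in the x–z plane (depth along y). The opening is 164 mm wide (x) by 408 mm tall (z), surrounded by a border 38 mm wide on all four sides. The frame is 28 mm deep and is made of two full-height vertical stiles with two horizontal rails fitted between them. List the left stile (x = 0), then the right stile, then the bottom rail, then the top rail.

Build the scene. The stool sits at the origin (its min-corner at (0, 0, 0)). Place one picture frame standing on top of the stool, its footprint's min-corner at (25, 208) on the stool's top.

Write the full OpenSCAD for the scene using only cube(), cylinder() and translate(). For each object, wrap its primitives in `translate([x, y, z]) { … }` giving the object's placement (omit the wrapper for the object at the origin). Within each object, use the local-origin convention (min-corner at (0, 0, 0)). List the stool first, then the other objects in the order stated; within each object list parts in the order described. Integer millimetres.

translate([0, 0, 381]) cube([290, 279, 38]);
cube([26, 26, 381]);
translate([264, 0, 0]) cube([26, 26, 381]);
translate([0, 253, 0]) cube([26, 26, 381]);
translate([264, 253, 0]) cube([26, 26, 381]);
translate([25, 208, 419]) {
  cube([38, 28, 484]);
  translate([202, 0, 0]) cube([38, 28, 484]);
  translate([38, 0, 0]) cube([164, 28, 38]);
  translate([38, 0, 446]) cube([164, 28, 38]);
}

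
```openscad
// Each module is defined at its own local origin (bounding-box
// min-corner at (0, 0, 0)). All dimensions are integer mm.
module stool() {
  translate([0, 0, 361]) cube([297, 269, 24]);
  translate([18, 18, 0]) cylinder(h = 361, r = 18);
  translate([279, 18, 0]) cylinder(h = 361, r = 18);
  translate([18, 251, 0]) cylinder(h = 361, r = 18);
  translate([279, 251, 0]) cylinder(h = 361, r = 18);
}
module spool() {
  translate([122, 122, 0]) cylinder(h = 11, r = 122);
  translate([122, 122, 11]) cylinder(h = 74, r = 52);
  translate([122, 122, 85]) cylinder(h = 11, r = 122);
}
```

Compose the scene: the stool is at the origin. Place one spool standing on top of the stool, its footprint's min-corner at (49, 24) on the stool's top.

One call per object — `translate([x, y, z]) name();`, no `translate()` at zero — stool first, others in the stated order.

stool();
translate([49, 24, 385]) spool();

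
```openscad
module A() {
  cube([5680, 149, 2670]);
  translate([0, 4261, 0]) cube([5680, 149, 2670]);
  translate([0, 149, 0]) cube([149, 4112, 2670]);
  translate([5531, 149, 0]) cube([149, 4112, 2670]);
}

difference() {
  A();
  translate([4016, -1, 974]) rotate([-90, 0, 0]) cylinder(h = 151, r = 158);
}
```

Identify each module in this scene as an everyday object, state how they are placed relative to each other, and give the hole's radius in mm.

A is a house frame. The house frame has a circular hole through its front wall. The hole's radius is 158 mm.

The subtracted cylinder has r = 158 mm.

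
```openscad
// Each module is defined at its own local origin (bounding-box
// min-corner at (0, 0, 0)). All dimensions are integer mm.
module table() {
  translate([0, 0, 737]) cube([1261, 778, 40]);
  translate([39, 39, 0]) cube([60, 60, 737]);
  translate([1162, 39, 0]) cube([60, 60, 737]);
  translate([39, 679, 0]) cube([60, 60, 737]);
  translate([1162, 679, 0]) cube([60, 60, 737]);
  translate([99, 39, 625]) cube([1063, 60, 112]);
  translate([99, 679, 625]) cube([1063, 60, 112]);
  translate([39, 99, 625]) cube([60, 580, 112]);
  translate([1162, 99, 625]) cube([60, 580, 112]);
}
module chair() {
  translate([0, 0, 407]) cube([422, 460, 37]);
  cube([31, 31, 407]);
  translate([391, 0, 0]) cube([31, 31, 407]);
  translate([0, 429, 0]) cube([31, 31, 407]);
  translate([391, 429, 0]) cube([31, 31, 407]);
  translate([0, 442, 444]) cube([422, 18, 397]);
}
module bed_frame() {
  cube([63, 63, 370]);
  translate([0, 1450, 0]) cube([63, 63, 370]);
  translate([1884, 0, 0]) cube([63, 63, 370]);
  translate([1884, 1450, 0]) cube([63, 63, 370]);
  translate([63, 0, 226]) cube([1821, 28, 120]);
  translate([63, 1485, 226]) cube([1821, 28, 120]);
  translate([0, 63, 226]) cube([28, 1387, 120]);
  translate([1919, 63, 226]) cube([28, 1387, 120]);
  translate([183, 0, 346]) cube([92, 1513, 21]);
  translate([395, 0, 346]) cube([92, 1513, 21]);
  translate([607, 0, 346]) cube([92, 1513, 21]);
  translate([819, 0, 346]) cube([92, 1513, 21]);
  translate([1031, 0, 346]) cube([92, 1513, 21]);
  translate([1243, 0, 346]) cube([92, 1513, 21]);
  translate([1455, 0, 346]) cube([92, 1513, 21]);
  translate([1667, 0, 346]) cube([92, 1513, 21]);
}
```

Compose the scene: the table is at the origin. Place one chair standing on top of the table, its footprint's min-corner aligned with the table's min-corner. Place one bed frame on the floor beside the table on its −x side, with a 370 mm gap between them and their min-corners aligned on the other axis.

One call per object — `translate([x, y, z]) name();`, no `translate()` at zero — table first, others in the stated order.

table();
translate([0, 0, 777]) chair();
translate([-2317, 0, 0]) bed_frame();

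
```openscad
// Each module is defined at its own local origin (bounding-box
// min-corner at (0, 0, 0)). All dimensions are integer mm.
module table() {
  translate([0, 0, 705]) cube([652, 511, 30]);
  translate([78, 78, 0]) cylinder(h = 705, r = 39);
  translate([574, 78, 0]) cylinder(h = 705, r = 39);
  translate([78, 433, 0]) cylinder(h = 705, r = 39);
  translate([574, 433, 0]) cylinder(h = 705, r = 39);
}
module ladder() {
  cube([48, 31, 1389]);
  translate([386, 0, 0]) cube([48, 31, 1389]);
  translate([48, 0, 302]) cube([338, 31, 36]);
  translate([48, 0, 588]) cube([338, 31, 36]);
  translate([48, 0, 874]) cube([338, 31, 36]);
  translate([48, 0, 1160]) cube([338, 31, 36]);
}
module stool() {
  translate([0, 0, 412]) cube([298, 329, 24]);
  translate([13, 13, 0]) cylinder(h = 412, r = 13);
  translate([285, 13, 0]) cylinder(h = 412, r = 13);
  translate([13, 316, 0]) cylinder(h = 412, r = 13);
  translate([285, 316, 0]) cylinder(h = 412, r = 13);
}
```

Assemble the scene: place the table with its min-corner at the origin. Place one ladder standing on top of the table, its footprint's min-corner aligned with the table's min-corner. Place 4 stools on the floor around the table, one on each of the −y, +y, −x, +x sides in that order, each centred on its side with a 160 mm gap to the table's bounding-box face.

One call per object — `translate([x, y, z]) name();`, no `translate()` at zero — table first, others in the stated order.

table();
translate([0, 0, 735]) ladder();
translate([177, -489, 0]) stool();
translate([177, 671, 0]) stool();
translate([-458, 91, 0]) stool();
translate([812, 91, 0]) stool();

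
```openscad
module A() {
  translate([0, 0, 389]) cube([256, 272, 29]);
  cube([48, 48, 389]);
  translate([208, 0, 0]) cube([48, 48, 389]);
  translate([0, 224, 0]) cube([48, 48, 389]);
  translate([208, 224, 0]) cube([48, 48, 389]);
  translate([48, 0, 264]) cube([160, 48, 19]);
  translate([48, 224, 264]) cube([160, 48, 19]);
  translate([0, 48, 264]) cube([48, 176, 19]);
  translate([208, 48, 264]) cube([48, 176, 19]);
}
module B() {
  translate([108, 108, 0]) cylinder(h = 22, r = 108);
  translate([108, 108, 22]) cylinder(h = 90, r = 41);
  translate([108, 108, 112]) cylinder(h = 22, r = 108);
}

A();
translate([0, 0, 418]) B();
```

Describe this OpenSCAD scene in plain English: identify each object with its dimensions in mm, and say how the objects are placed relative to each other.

A is a four-legged stool. The seat is 256×272 mm, 29 mm thick, top at z = 418 mm. It stands on four square legs, each 48×48 mm in cross-section, from z = 0 to the seat underside, each flush with a corner of the seat. Four stretchers, 48 mm wide and 19 mm tall, connect adjacent legs with their undersides at z = 264 mm, each running between the inner faces of the legs it joins and aligned with the legs' outer faces on the other axis.

B is a spool: two coaxial disc flanges of radius 108 mm and thickness 22 mm, joined by a core cylinder of radius 41 mm and height 90 mm. The lower flange rests on z = 0 and the three cylinders share a vertical axis.

The spool is on top of the stool.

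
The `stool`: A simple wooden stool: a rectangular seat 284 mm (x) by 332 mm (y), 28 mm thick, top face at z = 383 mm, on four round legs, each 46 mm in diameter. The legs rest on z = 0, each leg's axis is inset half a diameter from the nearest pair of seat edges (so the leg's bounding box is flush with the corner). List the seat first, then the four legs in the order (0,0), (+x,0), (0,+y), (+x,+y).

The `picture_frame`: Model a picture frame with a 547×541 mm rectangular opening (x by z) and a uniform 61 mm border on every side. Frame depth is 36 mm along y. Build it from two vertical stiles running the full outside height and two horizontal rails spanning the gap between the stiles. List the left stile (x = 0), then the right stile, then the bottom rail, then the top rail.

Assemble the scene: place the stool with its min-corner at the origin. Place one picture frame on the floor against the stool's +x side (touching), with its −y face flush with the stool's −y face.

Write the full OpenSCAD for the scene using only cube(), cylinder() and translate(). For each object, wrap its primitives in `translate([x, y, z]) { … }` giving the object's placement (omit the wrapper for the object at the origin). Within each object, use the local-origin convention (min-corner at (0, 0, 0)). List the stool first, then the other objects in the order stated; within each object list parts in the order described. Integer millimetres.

translate([0, 0, 355]) cube([284, 332, 28]);
translate([23, 23, 0]) cylinder(h = 355, r = 23);
translate([261, 23, 0]) cylinder(h = 355, r = 23);
translate([23, 309, 0]) cylinder(h = 355, r = 23);
translate([261, 309, 0]) cylinder(h = 355, r = 23);
translate([284, 0, 0]) {
  cube([61, 36, 663]);
  translate([608, 0, 0]) cube([61, 36, 663]);
  translate([61, 0, 0]) cube([547, 36, 61]);
  translate([61, 0, 602]) cube([547, 36, 61]);
}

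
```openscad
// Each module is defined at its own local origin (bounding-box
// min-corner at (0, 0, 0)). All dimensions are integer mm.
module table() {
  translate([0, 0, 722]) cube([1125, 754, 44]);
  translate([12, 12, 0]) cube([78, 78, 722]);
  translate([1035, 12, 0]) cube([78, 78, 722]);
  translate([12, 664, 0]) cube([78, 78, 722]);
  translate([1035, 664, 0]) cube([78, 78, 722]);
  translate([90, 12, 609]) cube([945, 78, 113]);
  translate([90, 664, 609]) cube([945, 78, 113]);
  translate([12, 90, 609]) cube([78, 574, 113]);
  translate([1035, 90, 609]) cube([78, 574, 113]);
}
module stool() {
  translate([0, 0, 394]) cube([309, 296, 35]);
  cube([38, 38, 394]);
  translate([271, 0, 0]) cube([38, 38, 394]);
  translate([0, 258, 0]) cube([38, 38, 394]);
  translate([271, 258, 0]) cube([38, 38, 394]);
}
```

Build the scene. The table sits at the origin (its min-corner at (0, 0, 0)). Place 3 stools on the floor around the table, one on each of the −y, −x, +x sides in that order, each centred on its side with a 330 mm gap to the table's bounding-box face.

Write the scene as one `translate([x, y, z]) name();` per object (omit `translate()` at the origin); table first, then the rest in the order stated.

table();
translate([408, -626, 0]) stool();
translate([-639, 229, 0]) stool();
translate([1455, 229, 0]) stool();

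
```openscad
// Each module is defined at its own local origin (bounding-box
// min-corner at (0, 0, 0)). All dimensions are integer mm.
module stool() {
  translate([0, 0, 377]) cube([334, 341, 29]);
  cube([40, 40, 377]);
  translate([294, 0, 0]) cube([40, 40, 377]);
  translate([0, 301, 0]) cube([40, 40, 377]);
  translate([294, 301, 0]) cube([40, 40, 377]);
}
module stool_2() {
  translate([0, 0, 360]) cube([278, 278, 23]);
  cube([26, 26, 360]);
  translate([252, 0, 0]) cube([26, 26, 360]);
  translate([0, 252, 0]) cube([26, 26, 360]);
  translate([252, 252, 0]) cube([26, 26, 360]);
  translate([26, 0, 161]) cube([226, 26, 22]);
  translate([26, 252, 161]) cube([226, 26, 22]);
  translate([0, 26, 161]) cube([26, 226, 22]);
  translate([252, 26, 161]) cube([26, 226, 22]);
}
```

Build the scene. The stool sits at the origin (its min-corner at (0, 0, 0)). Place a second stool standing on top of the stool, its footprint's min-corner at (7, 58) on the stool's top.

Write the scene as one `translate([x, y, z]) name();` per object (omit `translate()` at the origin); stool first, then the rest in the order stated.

stool();
translate([7, 58, 406]) stool_2();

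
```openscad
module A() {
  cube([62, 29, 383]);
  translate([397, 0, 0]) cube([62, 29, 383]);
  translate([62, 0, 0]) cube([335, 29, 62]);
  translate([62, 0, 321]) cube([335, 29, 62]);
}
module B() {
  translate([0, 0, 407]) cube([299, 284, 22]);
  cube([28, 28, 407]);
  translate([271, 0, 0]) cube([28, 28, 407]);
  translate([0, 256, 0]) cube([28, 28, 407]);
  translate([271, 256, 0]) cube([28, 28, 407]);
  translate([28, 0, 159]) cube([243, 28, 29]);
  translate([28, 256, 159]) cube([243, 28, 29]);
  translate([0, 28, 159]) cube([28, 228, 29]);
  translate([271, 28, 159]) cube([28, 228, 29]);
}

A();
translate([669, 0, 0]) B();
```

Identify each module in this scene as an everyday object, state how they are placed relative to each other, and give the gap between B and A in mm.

The stool's nearest face is 210 mm from the picture frame's +x face.

A is a picture frame. B is a stool. The stool is on the floor beside the picture frame on its +x side. The gap between the stool and the picture frame is 210 mm.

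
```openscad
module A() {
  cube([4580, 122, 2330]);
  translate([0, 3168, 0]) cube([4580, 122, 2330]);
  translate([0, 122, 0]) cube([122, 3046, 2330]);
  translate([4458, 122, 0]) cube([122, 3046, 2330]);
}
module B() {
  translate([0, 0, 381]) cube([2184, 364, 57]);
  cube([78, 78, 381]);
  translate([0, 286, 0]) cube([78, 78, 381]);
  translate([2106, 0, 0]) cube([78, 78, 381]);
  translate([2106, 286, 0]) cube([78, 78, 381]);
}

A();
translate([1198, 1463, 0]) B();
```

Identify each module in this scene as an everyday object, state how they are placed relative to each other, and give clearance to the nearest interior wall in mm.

Clearances: x = 1076, y = 1341; minimum 1076 mm.

A is a house frame. B is a bench. The bench sits inside the house frame, centred. The clearance to the nearest interior wall is 1076 mm.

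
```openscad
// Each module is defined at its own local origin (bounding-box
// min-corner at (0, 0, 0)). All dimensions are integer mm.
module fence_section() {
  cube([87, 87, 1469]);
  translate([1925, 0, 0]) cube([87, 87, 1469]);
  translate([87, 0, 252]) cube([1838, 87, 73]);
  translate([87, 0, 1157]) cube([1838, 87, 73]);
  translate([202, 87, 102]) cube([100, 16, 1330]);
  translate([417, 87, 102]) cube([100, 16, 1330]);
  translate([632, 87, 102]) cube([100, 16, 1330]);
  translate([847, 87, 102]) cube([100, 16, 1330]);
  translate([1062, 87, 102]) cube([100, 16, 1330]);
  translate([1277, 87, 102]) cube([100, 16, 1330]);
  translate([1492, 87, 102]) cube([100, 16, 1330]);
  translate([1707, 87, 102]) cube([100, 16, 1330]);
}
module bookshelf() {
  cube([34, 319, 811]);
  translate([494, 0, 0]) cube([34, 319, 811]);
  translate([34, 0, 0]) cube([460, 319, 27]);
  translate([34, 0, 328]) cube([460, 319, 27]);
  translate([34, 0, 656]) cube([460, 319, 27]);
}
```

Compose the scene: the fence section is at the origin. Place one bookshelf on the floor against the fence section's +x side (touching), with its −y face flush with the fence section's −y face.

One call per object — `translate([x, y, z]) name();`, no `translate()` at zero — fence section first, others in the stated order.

fence_section();
translate([2012, 0, 0]) bookshelf();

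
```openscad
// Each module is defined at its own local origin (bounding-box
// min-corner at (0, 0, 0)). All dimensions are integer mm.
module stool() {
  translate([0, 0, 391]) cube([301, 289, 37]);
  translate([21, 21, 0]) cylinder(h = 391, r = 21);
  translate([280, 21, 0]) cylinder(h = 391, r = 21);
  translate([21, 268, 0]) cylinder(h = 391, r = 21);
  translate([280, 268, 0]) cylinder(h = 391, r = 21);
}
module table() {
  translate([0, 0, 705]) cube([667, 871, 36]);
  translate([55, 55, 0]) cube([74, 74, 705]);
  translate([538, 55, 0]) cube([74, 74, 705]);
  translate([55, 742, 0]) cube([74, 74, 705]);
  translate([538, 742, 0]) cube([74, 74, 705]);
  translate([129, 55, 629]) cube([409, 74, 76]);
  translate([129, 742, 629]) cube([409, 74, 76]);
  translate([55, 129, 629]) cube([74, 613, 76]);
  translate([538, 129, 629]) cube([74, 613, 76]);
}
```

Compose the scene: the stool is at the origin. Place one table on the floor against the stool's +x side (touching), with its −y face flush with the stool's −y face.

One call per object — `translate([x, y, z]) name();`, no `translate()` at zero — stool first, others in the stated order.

stool();
translate([301, 0, 0]) table();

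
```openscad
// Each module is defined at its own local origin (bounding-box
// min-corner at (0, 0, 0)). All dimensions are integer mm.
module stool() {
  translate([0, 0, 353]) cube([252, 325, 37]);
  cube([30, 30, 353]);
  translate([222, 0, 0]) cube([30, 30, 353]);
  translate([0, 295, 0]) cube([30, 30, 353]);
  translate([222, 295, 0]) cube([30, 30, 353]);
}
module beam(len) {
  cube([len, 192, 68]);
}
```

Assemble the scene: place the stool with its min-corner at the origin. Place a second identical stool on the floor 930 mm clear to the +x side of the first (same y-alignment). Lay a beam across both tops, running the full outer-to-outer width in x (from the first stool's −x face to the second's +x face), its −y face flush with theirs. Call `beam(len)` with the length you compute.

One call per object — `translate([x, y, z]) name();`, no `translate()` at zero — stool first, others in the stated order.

stool();
translate([1182, 0, 0]) stool();
translate([0, 0, 390]) beam(1434);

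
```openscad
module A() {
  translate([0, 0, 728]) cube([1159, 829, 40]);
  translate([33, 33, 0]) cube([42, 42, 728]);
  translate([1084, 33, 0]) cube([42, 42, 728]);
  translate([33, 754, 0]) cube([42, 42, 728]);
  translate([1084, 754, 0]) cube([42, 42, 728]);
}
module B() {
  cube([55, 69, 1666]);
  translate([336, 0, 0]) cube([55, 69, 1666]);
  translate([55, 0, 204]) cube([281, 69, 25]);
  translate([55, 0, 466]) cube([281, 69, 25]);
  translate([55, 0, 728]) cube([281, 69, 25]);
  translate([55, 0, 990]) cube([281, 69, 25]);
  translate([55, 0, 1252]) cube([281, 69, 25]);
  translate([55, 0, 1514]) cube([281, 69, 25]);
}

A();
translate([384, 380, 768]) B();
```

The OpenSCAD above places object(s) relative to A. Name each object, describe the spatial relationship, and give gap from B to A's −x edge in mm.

The ladder's min-x is at 384; the table's min-x is 0; gap = 384 mm.

A is a table. B is a ladder. The ladder is on top of the table, centred. The gap from the ladder to the table's −x edge is 384 mm.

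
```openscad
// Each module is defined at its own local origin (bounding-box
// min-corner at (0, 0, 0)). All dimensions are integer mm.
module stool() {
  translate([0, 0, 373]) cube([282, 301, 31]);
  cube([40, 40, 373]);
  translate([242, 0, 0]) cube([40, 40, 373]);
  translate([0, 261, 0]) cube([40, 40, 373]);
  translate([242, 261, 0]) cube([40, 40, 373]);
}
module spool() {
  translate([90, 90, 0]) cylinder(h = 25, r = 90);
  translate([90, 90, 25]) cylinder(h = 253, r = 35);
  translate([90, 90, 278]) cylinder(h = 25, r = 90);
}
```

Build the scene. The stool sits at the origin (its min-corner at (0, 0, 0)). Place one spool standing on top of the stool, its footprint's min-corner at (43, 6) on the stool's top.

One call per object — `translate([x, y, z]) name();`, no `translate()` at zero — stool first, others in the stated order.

stool();
translate([43, 6, 404]) spool();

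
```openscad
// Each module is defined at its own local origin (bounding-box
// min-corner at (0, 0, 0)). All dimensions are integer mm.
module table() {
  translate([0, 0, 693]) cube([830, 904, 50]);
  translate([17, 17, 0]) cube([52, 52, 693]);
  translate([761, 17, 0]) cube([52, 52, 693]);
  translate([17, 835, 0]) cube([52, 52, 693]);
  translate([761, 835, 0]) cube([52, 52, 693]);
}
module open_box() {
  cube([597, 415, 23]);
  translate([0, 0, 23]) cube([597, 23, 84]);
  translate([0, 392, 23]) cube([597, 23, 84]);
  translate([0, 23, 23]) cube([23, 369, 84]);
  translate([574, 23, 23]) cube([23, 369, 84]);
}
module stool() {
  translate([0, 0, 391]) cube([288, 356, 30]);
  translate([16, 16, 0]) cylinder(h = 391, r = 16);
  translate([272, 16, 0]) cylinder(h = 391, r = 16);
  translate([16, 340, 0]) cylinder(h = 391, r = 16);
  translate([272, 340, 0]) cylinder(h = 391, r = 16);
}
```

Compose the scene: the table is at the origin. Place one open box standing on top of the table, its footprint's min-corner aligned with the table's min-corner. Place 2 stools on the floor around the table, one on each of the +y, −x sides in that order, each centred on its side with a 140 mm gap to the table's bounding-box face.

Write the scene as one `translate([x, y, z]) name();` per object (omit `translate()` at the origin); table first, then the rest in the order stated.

table();
translate([0, 0, 743]) open_box();
translate([271, 1044, 0]) stool();
translate([-428, 274, 0]) stool();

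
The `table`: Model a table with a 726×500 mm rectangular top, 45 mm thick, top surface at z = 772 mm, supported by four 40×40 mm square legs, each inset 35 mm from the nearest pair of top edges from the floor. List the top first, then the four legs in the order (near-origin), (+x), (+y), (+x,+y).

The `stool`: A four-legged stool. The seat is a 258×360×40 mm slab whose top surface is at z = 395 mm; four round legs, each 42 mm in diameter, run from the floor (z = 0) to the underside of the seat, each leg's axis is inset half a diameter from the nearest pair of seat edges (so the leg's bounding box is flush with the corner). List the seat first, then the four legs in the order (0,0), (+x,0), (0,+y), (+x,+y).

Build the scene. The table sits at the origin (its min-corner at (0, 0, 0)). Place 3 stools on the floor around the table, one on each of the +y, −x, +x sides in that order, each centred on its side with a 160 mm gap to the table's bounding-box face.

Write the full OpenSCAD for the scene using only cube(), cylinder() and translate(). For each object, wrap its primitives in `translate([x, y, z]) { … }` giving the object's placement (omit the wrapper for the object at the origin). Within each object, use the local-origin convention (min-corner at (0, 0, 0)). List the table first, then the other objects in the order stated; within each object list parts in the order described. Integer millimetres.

translate([0, 0, 727]) cube([726, 500, 45]);
translate([35, 35, 0]) cube([40, 40, 727]);
translate([651, 35, 0]) cube([40, 40, 727]);
translate([35, 425, 0]) cube([40, 40, 727]);
translate([651, 425, 0]) cube([40, 40, 727]);
translate([234, 660, 0]) {
  translate([0, 0, 355]) cube([258, 360, 40]);
  translate([21, 21, 0]) cylinder(h = 355, r = 21);
  translate([237, 21, 0]) cylinder(h = 355, r = 21);
  translate([21, 339, 0]) cylinder(h = 355, r = 21);
  translate([237, 339, 0]) cylinder(h = 355, r = 21);
}
translate([-418, 70, 0]) {
  translate([0, 0, 355]) cube([258, 360, 40]);
  translate([21, 21, 0]) cylinder(h = 355, r = 21);
  translate([237, 21, 0]) cylinder(h = 355, r = 21);
  translate([21, 339, 0]) cylinder(h = 355, r = 21);
  translate([237, 339, 0]) cylinder(h = 355, r = 21);
}
translate([886, 70, 0]) {
  translate([0, 0, 355]) cube([258, 360, 40]);
  translate([21, 21, 0]) cylinder(h = 355, r = 21);
  translate([237, 21, 0]) cylinder(h = 355, r = 21);
  translate([21, 339, 0]) cylinder(h = 355, r = 21);
  translate([237, 339, 0]) cylinder(h = 355, r = 21);
}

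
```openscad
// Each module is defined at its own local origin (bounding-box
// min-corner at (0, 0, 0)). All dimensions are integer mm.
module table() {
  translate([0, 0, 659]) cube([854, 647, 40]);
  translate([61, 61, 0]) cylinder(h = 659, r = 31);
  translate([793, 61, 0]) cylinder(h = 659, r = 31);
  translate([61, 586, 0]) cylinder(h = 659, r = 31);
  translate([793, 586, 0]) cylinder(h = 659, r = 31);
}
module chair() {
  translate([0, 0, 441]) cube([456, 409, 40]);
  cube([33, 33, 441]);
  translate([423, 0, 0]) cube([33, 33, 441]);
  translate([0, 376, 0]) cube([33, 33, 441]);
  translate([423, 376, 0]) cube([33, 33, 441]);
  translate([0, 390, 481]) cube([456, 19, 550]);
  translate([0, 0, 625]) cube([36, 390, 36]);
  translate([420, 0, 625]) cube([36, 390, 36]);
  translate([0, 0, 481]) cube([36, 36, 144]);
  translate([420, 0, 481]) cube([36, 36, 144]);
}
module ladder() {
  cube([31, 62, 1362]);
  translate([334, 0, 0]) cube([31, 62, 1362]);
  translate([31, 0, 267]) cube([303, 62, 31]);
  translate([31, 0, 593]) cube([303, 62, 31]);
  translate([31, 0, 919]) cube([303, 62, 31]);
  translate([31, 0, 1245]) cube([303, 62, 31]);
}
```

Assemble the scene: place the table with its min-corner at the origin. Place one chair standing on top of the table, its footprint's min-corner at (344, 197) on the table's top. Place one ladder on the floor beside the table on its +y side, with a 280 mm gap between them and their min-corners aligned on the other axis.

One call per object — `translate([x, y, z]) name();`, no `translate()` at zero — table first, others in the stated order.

table();
translate([344, 197, 699]) chair();
translate([0, 927, 0]) ladder();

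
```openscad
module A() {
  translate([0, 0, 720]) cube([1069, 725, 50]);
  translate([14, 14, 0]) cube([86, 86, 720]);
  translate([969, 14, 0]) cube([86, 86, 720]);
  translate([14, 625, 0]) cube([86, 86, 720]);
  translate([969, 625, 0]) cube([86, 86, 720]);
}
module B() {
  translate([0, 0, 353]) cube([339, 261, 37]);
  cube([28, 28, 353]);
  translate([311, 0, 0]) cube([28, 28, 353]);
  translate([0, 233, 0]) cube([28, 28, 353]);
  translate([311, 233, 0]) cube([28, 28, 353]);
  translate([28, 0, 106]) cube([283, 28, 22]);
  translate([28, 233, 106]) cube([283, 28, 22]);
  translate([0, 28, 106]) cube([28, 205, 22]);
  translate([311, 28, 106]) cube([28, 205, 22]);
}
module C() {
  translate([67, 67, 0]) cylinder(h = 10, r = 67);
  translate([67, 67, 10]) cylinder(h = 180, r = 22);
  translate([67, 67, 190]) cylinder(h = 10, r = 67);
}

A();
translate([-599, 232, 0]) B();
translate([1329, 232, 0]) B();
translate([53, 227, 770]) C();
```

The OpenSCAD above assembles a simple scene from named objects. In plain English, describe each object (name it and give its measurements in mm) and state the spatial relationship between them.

A is a rectangular dining table. The top is 1069×725×50 mm with its upper surface at z = 770 mm. It stands on four 86×86 mm square legs, each inset 14 mm from the nearest pair of top edges, running from the floor to the underside of the top.

B is a four-legged stool. The seat is 339×261 mm, 37 mm thick, top at z = 390 mm. It stands on four square legs, each 28×28 mm in cross-section, from z = 0 to the seat underside, each flush with a corner of the seat. Four stretchers, 28 mm wide and 22 mm tall, connect adjacent legs with their undersides at z = 106 mm, each running between the inner faces of the legs it joins and aligned with the legs' outer faces on the other axis.

C is a spool: two coaxial disc flanges of radius 67 mm and thickness 10 mm, joined by a core cylinder of radius 22 mm and height 180 mm. The lower flange rests on z = 0 and the three cylinders share a vertical axis.

Two stools sit around the table at the −x, +x sides. The spool is on top of the table.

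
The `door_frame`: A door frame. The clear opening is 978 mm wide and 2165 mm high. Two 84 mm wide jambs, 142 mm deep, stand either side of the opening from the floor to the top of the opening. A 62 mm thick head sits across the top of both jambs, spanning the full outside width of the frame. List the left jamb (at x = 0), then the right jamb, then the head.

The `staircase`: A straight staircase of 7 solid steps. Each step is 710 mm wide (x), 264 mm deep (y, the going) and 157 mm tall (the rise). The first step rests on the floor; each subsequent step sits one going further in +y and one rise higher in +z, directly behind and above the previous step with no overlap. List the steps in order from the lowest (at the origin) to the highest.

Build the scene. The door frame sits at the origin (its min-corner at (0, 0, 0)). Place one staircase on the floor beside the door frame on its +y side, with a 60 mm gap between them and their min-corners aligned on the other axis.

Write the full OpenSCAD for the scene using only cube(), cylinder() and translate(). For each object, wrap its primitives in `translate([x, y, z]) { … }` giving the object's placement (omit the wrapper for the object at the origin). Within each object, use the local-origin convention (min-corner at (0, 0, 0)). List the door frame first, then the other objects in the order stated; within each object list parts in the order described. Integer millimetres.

cube([84, 142, 2165]);
translate([1062, 0, 0]) cube([84, 142, 2165]);
translate([0, 0, 2165]) cube([1146, 142, 62]);
translate([0, 202, 0]) {
  cube([710, 264, 157]);
  translate([0, 264, 157]) cube([710, 264, 157]);
  translate([0, 528, 314]) cube([710, 264, 157]);
  translate([0, 792, 471]) cube([710, 264, 157]);
  translate([0, 1056, 628]) cube([710, 264, 157]);
  translate([0, 1320, 785]) cube([710, 264, 157]);
  translate([0, 1584, 942]) cube([710, 264, 157]);
}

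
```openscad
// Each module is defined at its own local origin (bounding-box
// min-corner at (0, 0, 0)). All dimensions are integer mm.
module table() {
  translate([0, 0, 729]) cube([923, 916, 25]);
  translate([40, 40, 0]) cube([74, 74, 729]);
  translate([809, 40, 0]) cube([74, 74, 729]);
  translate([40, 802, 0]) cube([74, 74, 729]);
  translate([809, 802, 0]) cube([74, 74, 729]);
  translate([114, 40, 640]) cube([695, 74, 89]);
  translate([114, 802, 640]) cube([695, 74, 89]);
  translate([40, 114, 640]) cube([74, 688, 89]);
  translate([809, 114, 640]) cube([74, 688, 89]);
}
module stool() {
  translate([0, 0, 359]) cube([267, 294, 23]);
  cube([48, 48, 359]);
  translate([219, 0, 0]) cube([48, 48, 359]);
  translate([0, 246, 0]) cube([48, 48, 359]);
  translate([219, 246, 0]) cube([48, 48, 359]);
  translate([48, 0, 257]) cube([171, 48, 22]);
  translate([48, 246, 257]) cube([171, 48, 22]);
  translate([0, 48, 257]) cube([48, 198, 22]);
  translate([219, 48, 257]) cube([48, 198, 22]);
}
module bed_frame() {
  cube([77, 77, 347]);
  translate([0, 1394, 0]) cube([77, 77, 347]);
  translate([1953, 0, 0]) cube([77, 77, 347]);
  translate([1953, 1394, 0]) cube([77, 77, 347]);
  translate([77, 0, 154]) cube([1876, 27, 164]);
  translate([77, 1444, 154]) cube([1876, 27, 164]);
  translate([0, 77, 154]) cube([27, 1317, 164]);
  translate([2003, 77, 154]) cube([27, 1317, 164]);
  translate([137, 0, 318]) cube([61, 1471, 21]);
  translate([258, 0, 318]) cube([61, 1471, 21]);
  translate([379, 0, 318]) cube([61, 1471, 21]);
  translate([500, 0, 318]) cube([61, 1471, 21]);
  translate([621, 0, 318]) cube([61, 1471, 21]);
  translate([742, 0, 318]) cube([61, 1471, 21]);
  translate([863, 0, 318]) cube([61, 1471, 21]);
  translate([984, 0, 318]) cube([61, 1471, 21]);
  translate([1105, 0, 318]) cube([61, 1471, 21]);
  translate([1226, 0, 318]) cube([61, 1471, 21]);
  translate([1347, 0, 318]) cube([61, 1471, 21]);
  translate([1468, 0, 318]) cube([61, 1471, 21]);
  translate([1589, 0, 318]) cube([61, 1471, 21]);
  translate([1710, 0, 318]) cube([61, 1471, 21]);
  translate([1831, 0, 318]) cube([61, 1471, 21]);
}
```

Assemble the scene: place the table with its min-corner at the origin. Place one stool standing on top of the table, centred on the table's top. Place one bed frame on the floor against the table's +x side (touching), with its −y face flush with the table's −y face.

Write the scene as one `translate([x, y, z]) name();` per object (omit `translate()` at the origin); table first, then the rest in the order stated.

table();
translate([328, 311, 754]) stool();
translate([923, 0, 0]) bed_frame();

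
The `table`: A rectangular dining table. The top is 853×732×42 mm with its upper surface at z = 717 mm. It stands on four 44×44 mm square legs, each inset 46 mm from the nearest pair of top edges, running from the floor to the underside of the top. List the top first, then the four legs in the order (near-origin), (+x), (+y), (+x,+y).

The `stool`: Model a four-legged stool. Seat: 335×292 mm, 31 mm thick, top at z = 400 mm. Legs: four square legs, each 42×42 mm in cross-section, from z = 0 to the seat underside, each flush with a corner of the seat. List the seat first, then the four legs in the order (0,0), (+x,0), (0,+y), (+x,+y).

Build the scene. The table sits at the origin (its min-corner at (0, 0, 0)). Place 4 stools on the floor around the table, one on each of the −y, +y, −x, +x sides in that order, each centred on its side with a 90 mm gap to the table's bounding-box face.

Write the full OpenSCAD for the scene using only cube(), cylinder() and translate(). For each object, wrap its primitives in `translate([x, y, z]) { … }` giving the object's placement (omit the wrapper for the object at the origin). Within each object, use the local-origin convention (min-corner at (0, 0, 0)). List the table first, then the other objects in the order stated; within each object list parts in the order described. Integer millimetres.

translate([0, 0, 675]) cube([853, 732, 42]);
translate([46, 46, 0]) cube([44, 44, 675]);
translate([763, 46, 0]) cube([44, 44, 675]);
translate([46, 642, 0]) cube([44, 44, 675]);
translate([763, 642, 0]) cube([44, 44, 675]);
translate([259, -382, 0]) {
  translate([0, 0, 369]) cube([335, 292, 31]);
  cube([42, 42, 369]);
  translate([293, 0, 0]) cube([42, 42, 369]);
  translate([0, 250, 0]) cube([42, 42, 369]);
  translate([293, 250, 0]) cube([42, 42, 369]);
}
translate([259, 822, 0]) {
  translate([0, 0, 369]) cube([335, 292, 31]);
  cube([42, 42, 369]);
  translate([293, 0, 0]) cube([42, 42, 369]);
  translate([0, 250, 0]) cube([42, 42, 369]);
  translate([293, 250, 0]) cube([42, 42, 369]);
}
translate([-425, 220, 0]) {
  translate([0, 0, 369]) cube([335, 292, 31]);
  cube([42, 42, 369]);
  translate([293, 0, 0]) cube([42, 42, 369]);
  translate([0, 250, 0]) cube([42, 42, 369]);
  translate([293, 250, 0]) cube([42, 42, 369]);
}
translate([943, 220, 0]) {
  translate([0, 0, 369]) cube([335, 292, 31]);
  cube([42, 42, 369]);
  translate([293, 0, 0]) cube([42, 42, 369]);
  translate([0, 250, 0]) cube([42, 42, 369]);
  translate([293, 250, 0]) cube([42, 42, 369]);
}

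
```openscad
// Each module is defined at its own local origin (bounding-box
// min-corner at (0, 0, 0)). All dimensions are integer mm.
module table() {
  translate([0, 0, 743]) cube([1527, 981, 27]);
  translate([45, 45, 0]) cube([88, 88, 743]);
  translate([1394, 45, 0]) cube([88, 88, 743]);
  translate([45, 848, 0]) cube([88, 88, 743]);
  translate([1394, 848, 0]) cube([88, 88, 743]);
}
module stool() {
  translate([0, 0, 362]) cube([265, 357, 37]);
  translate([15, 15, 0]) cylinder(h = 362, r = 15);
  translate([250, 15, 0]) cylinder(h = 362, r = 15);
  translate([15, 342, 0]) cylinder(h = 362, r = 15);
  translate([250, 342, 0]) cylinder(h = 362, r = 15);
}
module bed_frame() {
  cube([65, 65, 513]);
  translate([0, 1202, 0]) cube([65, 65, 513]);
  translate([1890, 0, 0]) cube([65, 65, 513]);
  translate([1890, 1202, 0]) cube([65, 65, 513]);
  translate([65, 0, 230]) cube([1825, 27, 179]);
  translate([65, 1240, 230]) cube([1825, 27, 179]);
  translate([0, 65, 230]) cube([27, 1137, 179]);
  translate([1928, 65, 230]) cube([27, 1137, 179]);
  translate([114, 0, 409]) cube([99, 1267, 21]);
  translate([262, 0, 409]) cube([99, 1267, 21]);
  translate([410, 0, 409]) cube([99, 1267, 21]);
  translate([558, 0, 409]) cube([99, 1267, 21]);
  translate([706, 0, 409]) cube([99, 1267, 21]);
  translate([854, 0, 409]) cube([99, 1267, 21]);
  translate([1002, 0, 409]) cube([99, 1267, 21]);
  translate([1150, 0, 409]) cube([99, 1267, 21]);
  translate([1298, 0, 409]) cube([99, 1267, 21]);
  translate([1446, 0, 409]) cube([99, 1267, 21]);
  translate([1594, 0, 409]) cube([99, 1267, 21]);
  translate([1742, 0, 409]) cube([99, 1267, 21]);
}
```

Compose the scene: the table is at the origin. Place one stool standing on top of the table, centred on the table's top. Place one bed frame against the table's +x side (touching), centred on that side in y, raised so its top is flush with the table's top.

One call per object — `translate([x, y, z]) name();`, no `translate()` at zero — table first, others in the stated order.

table();
translate([631, 312, 770]) stool();
translate([1527, -143, 257]) bed_frame();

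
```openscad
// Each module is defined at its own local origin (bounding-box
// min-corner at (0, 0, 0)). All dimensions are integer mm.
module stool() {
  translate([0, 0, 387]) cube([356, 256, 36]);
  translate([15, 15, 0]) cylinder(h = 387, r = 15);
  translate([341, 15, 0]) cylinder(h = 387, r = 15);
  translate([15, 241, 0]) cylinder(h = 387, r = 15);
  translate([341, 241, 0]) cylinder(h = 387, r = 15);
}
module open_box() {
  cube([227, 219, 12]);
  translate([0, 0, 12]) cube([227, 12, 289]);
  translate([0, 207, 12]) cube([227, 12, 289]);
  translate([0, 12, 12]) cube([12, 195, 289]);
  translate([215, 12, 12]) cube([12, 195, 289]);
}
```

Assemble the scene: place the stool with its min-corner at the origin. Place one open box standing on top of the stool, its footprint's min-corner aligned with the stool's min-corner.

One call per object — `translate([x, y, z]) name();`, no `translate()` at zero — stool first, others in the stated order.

stool();
translate([0, 0, 423]) open_box();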